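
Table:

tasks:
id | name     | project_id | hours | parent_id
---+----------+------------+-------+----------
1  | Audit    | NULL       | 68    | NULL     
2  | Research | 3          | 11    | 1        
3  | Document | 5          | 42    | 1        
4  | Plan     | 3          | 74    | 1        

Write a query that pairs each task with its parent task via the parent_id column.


This is a self-join: tasks is joined to a second copy of itself, matching each row's parent_id to another row's id. Use LEFT JOIN so rows with parent_id=NULL are kept.
  - task 1 (Audit): parent_id=NULL -> NULL
  - task 2 (Research): parent_id=1 -> Audit
  - task 3 (Document): parent_id=1 -> Audit
  - task 4 (Plan): parent_id=1 -> Audit

SQL:
SELECT a.name AS item, b.name AS parent
FROM tasks a
LEFT JOIN tasks b ON a.parent_id = b.id

Result:
item     | parent
---------+-------
Audit    | NULL  
Research | Audit 
Document | Audit 
Plan     | Audit 


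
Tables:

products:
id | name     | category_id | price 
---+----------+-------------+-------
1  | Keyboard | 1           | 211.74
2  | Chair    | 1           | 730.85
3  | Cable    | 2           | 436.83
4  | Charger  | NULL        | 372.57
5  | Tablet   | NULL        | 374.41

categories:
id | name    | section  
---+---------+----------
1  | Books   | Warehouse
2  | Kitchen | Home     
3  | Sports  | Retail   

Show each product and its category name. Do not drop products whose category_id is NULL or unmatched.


LEFT JOIN keeps every row from products (the left table); where category_id has no match in categories, the category columns become NULL. Walk through each product:
  - product 1 (Keyboard): category_id=1 -> matches Books
  - product 2 (Chair): category_id=1 -> matches Books
  - product 3 (Cable): category_id=2 -> matches Kitchen
  - product 4 (Charger): category_id=NULL, no match -> kept with NULL
  - product 5 (Tablet): category_id=NULL, no match -> kept with NULL
All 5 rows appear; 2 have NULL category.

SQL:
SELECT a.name, b.name AS category
FROM products a
LEFT JOIN categories b ON a.category_id = b.id

Result:
name     | category
---------+---------
Keyboard | Books   
Chair    | Books   
Cable    | Kitchen 
Charger  | NULL    
Tablet   | NULL    


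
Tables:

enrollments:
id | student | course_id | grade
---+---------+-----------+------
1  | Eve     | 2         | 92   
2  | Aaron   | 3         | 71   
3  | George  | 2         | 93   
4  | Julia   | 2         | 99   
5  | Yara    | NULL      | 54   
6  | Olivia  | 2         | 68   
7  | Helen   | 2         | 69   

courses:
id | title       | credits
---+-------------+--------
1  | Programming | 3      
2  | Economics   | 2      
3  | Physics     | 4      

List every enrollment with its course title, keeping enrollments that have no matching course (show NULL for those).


LEFT JOIN keeps every row from enrollments (the left table); where course_id has no match in courses, the course columns become NULL. Walk through each enrollment:
  - enrollment 1 (Eve): course_id=2 -> matches Economics
  - enrollment 2 (Aaron): course_id=3 -> matches Physics
  - enrollment 3 (George): course_id=2 -> matches Economics
  - enrollment 4 (Julia): course_id=2 -> matches Economics
  - enrollment 5 (Yara): course_id=NULL, no match -> kept with NULL
  - enrollment 6 (Olivia): course_id=2 -> matches Economics
  - enrollment 7 (Helen): course_id=2 -> matches Economics
All 7 rows appear; 1 has NULL course.

SQL:
SELECT a.student, b.title AS course
FROM enrollments a
LEFT JOIN courses b ON a.course_id = b.id

Result:
student | course   
--------+----------
Eve     | Economics
Aaron   | Physics  
George  | Economics
Julia   | Economics
Yara    | NULL     
Olivia  | Economics
Helen   | Economics


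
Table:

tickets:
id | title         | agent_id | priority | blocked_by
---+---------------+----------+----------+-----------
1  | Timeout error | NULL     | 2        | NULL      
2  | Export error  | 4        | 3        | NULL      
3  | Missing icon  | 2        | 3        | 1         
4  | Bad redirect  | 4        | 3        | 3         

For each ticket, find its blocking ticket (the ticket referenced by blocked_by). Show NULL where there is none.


This is a self-join: tickets is joined to a second copy of itself, matching each row's blocked_by to another row's id. Use LEFT JOIN so rows with blocked_by=NULL are kept.
  - ticket 1 (Timeout error): blocked_by=NULL -> NULL
  - ticket 2 (Export error): blocked_by=NULL -> NULL
  - ticket 3 (Missing icon): blocked_by=1 -> Timeout error
  - ticket 4 (Bad redirect): blocked_by=3 -> Missing icon

SQL:
SELECT a.title AS item, b.title AS blocked_by
FROM tickets a
LEFT JOIN tickets b ON a.blocked_by = b.id

Result:
item          | blocked_by   
--------------+--------------
Timeout error | NULL         
Export error  | NULL         
Missing icon  | Timeout error
Bad redirect  | Missing icon 


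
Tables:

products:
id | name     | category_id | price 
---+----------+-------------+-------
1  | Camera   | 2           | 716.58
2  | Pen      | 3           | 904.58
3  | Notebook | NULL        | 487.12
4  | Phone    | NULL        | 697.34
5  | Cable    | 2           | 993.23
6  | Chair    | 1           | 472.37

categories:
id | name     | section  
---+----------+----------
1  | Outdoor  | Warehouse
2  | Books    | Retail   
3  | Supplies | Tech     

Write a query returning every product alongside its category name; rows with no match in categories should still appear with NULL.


LEFT JOIN keeps every row from products (the left table); where category_id has no match in categories, the category columns become NULL. Walk through each product:
  - product 1 (Camera): category_id=2 -> matches Books
  - product 2 (Pen): category_id=3 -> matches Supplies
  - product 3 (Notebook): category_id=NULL, no match -> kept with NULL
  - product 4 (Phone): category_id=NULL, no match -> kept with NULL
  - product 5 (Cable): category_id=2 -> matches Books
  - product 6 (Chair): category_id=1 -> matches Outdoor
All 6 rows appear; 2 have NULL category.

SQL:
SELECT a.name, b.name AS category
FROM products a
LEFT JOIN categories b ON a.category_id = b.id

Result:
name     | category
---------+---------
Camera   | Books   
Pen      | Supplies
Notebook | NULL    
Phone    | NULL    
Cable    | Books   
Chair    | Outdoor 


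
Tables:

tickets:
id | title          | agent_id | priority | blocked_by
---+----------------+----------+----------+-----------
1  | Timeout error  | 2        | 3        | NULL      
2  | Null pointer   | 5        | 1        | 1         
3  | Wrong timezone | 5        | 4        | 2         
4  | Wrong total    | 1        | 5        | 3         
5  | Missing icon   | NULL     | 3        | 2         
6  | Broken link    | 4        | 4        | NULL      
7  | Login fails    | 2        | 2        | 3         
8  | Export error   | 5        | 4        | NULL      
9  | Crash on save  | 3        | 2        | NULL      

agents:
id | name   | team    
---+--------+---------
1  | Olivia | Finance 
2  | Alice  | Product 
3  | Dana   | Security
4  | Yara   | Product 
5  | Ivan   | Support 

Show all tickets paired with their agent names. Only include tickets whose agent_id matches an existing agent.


INNER JOIN keeps only tickets rows whose agent_id matches an id in agents. Walk through each ticket:
  - ticket 1 (Timeout error): agent_id=2 -> matches Alice
  - ticket 2 (Null pointer): agent_id=5 -> matches Ivan
  - ticket 3 (Wrong timezone): agent_id=5 -> matches Ivan
  - ticket 4 (Wrong total): agent_id=1 -> matches Olivia
  - ticket 5 (Missing icon): agent_id=NULL, no match -> dropped
  - ticket 6 (Broken link): agent_id=4 -> matches Yara
  - ticket 7 (Login fails): agent_id=2 -> matches Alice
  - ticket 8 (Export error): agent_id=5 -> matches Ivan
  - ticket 9 (Crash on save): agent_id=3 -> matches Dana
So 1 of 9 rows is dropped.

SQL:
SELECT a.title, b.name AS agent
FROM tickets a
INNER JOIN agents b ON a.agent_id = b.id

Result:
title          | agent 
---------------+-------
Timeout error  | Alice 
Null pointer   | Ivan  
Wrong timezone | Ivan  
Wrong total    | Olivia
Broken link    | Yara  
Login fails    | Alice 
Export error   | Ivan  
Crash on save  | Dana  


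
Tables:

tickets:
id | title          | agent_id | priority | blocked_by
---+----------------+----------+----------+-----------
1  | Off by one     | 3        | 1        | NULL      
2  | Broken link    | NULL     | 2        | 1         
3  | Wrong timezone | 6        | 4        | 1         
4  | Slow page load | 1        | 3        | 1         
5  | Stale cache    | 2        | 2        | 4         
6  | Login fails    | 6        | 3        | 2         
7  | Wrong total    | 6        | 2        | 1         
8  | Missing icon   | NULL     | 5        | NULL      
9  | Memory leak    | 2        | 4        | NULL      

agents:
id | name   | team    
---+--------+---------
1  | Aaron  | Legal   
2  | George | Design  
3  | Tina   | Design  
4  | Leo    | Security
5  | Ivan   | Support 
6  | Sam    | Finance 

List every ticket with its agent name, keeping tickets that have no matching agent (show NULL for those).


LEFT JOIN keeps every row from tickets (the left table); where agent_id has no match in agents, the agent columns become NULL. Walk through each ticket:
  - ticket 1 (Off by one): agent_id=3 -> matches Tina
  - ticket 2 (Broken link): agent_id=NULL, no match -> kept with NULL
  - ticket 3 (Wrong timezone): agent_id=6 -> matches Sam
  - ticket 4 (Slow page load): agent_id=1 -> matches Aaron
  - ticket 5 (Stale cache): agent_id=2 -> matches George
  - ticket 6 (Login fails): agent_id=6 -> matches Sam
  - ticket 7 (Wrong total): agent_id=6 -> matches Sam
  - ticket 8 (Missing icon): agent_id=NULL, no match -> kept with NULL
  - ticket 9 (Memory leak): agent_id=2 -> matches George
All 9 rows appear; 2 have NULL agent.

SQL:
SELECT a.title, b.name AS agent
FROM tickets a
LEFT JOIN agents b ON a.agent_id = b.id

Result:
title          | agent 
---------------+-------
Off by one     | Tina  
Broken link    | NULL  
Wrong timezone | Sam   
Slow page load | Aaron 
Stale cache    | George
Login fails    | Sam   
Wrong total    | Sam   
Missing icon   | NULL  
Memory leak    | George


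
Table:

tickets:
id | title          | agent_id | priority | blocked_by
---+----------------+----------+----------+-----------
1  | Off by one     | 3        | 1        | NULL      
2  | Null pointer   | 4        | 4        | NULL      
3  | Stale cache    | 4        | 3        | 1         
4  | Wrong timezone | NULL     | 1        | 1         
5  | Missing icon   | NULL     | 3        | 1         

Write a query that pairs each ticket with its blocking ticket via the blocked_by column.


This is a self-join: tickets is joined to a second copy of itself, matching each row's blocked_by to another row's id. Use LEFT JOIN so rows with blocked_by=NULL are kept.
  - ticket 1 (Off by one): blocked_by=NULL -> NULL
  - ticket 2 (Null pointer): blocked_by=NULL -> NULL
  - ticket 3 (Stale cache): blocked_by=1 -> Off by one
  - ticket 4 (Wrong timezone): blocked_by=1 -> Off by one
  - ticket 5 (Missing icon): blocked_by=1 -> Off by one

SQL:
SELECT a.title AS item, b.title AS blocked_by
FROM tickets a
LEFT JOIN tickets b ON a.blocked_by = b.id

Result:
item           | blocked_by
---------------+-----------
Off by one     | NULL      
Null pointer   | NULL      
Stale cache    | Off by one
Wrong timezone | Off by one
Missing icon   | Off by one


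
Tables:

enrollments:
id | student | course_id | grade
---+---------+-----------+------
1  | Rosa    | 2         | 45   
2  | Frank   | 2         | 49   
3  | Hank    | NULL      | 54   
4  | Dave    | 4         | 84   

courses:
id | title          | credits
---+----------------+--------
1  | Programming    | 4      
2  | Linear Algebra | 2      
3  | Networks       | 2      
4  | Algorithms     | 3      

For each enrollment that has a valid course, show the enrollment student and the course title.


INNER JOIN keeps only enrollments rows whose course_id matches an id in courses. Walk through each enrollment:
  - enrollment 1 (Rosa): course_id=2 -> matches Linear Algebra
  - enrollment 2 (Frank): course_id=2 -> matches Linear Algebra
  - enrollment 3 (Hank): course_id=NULL, no match -> dropped
  - enrollment 4 (Dave): course_id=4 -> matches Algorithms
So 1 of 4 rows is dropped.

SQL:
SELECT a.student, b.title AS course
FROM enrollments a
INNER JOIN courses b ON a.course_id = b.id

Result:
student | course        
--------+---------------
Rosa    | Linear Algebra
Frank   | Linear Algebra
Dave    | Algorithms    


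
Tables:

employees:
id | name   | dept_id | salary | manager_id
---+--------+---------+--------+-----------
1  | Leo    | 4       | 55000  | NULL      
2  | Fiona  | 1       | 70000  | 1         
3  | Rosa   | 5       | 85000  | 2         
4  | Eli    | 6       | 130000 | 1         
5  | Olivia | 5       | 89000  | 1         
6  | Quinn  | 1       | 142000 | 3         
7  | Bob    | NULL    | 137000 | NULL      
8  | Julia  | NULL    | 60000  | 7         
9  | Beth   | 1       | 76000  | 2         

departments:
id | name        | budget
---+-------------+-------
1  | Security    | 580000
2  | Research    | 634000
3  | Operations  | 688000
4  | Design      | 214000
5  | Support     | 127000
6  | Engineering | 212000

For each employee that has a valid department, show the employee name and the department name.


INNER JOIN keeps only employees rows whose dept_id matches an id in departments. Walk through each employee:
  - employee 1 (Leo): dept_id=4 -> matches Design
  - employee 2 (Fiona): dept_id=1 -> matches Security
  - employee 3 (Rosa): dept_id=5 -> matches Support
  - employee 4 (Eli): dept_id=6 -> matches Engineering
  - employee 5 (Olivia): dept_id=5 -> matches Support
  - employee 6 (Quinn): dept_id=1 -> matches Security
  - employee 7 (Bob): dept_id=NULL, no match -> dropped
  - employee 8 (Julia): dept_id=NULL, no match -> dropped
  - employee 9 (Beth): dept_id=1 -> matches Security
So 2 of 9 rows are dropped.

SQL:
SELECT a.name, b.name AS department
FROM employees a
INNER JOIN departments b ON a.dept_id = b.id

Result:
name   | department 
-------+------------
Leo    | Design     
Fiona  | Security   
Rosa   | Support    
Eli    | Engineering
Olivia | Support    
Quinn  | Security   
Beth   | Security   


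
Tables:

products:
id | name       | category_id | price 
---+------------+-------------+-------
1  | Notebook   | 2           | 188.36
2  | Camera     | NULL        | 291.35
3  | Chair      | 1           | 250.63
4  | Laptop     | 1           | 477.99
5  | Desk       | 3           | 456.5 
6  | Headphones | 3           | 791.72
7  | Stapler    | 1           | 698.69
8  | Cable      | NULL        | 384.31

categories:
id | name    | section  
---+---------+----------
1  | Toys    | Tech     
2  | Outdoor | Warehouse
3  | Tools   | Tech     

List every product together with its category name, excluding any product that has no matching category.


INNER JOIN keeps only products rows whose category_id matches an id in categories. Walk through each product:
  - product 1 (Notebook): category_id=2 -> matches Outdoor
  - product 2 (Camera): category_id=NULL, no match -> dropped
  - product 3 (Chair): category_id=1 -> matches Toys
  - product 4 (Laptop): category_id=1 -> matches Toys
  - product 5 (Desk): category_id=3 -> matches Tools
  - product 6 (Headphones): category_id=3 -> matches Tools
  - product 7 (Stapler): category_id=1 -> matches Toys
  - product 8 (Cable): category_id=NULL, no match -> dropped
So 2 of 8 rows are dropped.

SQL:
SELECT a.name, b.name AS category
FROM products a
INNER JOIN categories b ON a.category_id = b.id

Result:
name       | category
-----------+---------
Notebook   | Outdoor 
Chair      | Toys    
Laptop     | Toys    
Desk       | Tools   
Headphones | Tools   
Stapler    | Toys    


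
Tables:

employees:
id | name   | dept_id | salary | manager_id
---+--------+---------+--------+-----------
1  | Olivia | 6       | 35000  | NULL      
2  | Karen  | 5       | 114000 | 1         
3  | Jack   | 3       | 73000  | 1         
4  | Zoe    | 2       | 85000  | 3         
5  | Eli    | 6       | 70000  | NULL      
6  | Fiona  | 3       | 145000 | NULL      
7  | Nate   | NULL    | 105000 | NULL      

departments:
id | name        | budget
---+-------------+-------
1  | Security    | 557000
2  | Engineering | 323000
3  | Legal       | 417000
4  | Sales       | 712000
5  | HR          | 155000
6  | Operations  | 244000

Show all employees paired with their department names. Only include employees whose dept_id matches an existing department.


INNER JOIN keeps only employees rows whose dept_id matches an id in departments. Walk through each employee:
  - employee 1 (Olivia): dept_id=6 -> matches Operations
  - employee 2 (Karen): dept_id=5 -> matches HR
  - employee 3 (Jack): dept_id=3 -> matches Legal
  - employee 4 (Zoe): dept_id=2 -> matches Engineering
  - employee 5 (Eli): dept_id=6 -> matches Operations
  - employee 6 (Fiona): dept_id=3 -> matches Legal
  - employee 7 (Nate): dept_id=NULL, no match -> dropped
So 1 of 7 rows is dropped.

SQL:
SELECT a.name, b.name AS department
FROM employees a
INNER JOIN departments b ON a.dept_id = b.id

Result:
name   | department 
-------+------------
Olivia | Operations 
Karen  | HR         
Jack   | Legal      
Zoe    | Engineering
Eli    | Operations 
Fiona  | Legal      


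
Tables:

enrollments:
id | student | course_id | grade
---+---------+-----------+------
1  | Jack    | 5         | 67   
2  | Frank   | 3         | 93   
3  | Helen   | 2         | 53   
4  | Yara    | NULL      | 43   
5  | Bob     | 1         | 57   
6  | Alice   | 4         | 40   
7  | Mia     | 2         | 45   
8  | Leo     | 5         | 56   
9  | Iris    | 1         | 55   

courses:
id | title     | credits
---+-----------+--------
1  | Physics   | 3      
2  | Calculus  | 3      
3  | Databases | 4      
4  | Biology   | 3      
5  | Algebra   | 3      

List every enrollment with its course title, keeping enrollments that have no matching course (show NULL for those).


LEFT JOIN keeps every row from enrollments (the left table); where course_id has no match in courses, the course columns become NULL. Walk through each enrollment:
  - enrollment 1 (Jack): course_id=5 -> matches Algebra
  - enrollment 2 (Frank): course_id=3 -> matches Databases
  - enrollment 3 (Helen): course_id=2 -> matches Calculus
  - enrollment 4 (Yara): course_id=NULL, no match -> kept with NULL
  - enrollment 5 (Bob): course_id=1 -> matches Physics
  - enrollment 6 (Alice): course_id=4 -> matches Biology
  - enrollment 7 (Mia): course_id=2 -> matches Calculus
  - enrollment 8 (Leo): course_id=5 -> matches Algebra
  - enrollment 9 (Iris): course_id=1 -> matches Physics
All 9 rows appear; 1 has NULL course.

SQL:
SELECT a.student, b.title AS course
FROM enrollments a
LEFT JOIN courses b ON a.course_id = b.id

Result:
student | course   
--------+----------
Jack    | Algebra  
Frank   | Databases
Helen   | Calculus 
Yara    | NULL     
Bob     | Physics  
Alice   | Biology  
Mia     | Calculus 
Leo     | Algebra  
Iris    | Physics  


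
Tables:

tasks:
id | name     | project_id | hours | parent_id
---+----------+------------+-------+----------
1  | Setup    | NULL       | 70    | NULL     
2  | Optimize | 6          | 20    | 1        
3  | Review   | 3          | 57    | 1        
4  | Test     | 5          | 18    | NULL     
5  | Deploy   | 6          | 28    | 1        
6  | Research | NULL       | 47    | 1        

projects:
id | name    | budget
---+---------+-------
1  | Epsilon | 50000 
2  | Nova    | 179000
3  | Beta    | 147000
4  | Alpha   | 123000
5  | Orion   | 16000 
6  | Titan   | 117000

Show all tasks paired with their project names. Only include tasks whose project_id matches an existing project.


INNER JOIN keeps only tasks rows whose project_id matches an id in projects. Walk through each task:
  - task 1 (Setup): project_id=NULL, no match -> dropped
  - task 2 (Optimize): project_id=6 -> matches Titan
  - task 3 (Review): project_id=3 -> matches Beta
  - task 4 (Test): project_id=5 -> matches Orion
  - task 5 (Deploy): project_id=6 -> matches Titan
  - task 6 (Research): project_id=NULL, no match -> dropped
So 2 of 6 rows are dropped.

SQL:
SELECT a.name, b.name AS project
FROM tasks a
INNER JOIN projects b ON a.project_id = b.id

Result:
name     | project
---------+--------
Optimize | Titan  
Review   | Beta   
Test     | Orion  
Deploy   | Titan  


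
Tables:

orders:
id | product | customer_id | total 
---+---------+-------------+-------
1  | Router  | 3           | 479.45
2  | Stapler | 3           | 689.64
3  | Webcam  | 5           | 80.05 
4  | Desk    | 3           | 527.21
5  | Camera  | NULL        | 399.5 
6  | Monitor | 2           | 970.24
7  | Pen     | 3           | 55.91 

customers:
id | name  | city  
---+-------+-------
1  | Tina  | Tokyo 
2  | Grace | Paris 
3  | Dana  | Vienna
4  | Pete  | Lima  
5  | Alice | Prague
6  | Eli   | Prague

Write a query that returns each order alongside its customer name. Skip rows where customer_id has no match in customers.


INNER JOIN keeps only orders rows whose customer_id matches an id in customers. Walk through each order:
  - order 1 (Router): customer_id=3 -> matches Dana
  - order 2 (Stapler): customer_id=3 -> matches Dana
  - order 3 (Webcam): customer_id=5 -> matches Alice
  - order 4 (Desk): customer_id=3 -> matches Dana
  - order 5 (Camera): customer_id=NULL, no match -> dropped
  - order 6 (Monitor): customer_id=2 -> matches Grace
  - order 7 (Pen): customer_id=3 -> matches Dana
So 1 of 7 rows is dropped.

SQL:
SELECT a.product, b.name AS customer
FROM orders a
INNER JOIN customers b ON a.customer_id = b.id

Result:
product | customer
--------+---------
Router  | Dana    
Stapler | Dana    
Webcam  | Alice   
Desk    | Dana    
Monitor | Grace   
Pen     | Dana    


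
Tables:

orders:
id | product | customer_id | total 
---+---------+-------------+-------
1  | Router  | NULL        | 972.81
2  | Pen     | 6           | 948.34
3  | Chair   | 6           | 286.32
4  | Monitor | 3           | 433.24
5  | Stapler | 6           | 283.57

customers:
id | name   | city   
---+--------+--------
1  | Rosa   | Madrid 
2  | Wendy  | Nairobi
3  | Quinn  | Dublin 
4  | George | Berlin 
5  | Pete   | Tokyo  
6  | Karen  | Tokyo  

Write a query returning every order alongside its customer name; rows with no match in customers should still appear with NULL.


LEFT JOIN keeps every row from orders (the left table); where customer_id has no match in customers, the customer columns become NULL. Walk through each order:
  - order 1 (Router): customer_id=NULL, no match -> kept with NULL
  - order 2 (Pen): customer_id=6 -> matches Karen
  - order 3 (Chair): customer_id=6 -> matches Karen
  - order 4 (Monitor): customer_id=3 -> matches Quinn
  - order 5 (Stapler): customer_id=6 -> matches Karen
All 5 rows appear; 1 has NULL customer.

SQL:
SELECT a.product, b.name AS customer
FROM orders a
LEFT JOIN customers b ON a.customer_id = b.id

Result:
product | customer
--------+---------
Router  | NULL    
Pen     | Karen   
Chair   | Karen   
Monitor | Quinn   
Stapler | Karen   


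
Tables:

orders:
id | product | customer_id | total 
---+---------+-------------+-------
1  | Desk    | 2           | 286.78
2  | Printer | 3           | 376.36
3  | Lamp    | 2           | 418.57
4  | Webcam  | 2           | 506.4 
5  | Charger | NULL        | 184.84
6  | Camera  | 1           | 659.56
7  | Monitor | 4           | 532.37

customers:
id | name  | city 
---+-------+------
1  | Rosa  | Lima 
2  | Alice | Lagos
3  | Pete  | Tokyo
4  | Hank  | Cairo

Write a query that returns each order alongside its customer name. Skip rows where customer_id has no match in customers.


INNER JOIN keeps only orders rows whose customer_id matches an id in customers. Walk through each order:
  - order 1 (Desk): customer_id=2 -> matches Alice
  - order 2 (Printer): customer_id=3 -> matches Pete
  - order 3 (Lamp): customer_id=2 -> matches Alice
  - order 4 (Webcam): customer_id=2 -> matches Alice
  - order 5 (Charger): customer_id=NULL, no match -> dropped
  - order 6 (Camera): customer_id=1 -> matches Rosa
  - order 7 (Monitor): customer_id=4 -> matches Hank
So 1 of 7 rows is dropped.

SQL:
SELECT a.product, b.name AS customer
FROM orders a
INNER JOIN customers b ON a.customer_id = b.id

Result:
product | customer
--------+---------
Desk    | Alice   
Printer | Pete    
Lamp    | Alice   
Webcam  | Alice   
Camera  | Rosa    
Monitor | Hank    


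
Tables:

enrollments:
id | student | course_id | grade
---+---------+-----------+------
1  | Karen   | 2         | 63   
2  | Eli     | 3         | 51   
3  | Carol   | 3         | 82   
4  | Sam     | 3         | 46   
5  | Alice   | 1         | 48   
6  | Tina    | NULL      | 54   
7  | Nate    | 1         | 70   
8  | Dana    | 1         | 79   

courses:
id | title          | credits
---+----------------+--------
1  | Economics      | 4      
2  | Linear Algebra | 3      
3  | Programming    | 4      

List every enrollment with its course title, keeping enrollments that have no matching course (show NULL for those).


LEFT JOIN keeps every row from enrollments (the left table); where course_id has no match in courses, the course columns become NULL. Walk through each enrollment:
  - enrollment 1 (Karen): course_id=2 -> matches Linear Algebra
  - enrollment 2 (Eli): course_id=3 -> matches Programming
  - enrollment 3 (Carol): course_id=3 -> matches Programming
  - enrollment 4 (Sam): course_id=3 -> matches Programming
  - enrollment 5 (Alice): course_id=1 -> matches Economics
  - enrollment 6 (Tina): course_id=NULL, no match -> kept with NULL
  - enrollment 7 (Nate): course_id=1 -> matches Economics
  - enrollment 8 (Dana): course_id=1 -> matches Economics
All 8 rows appear; 1 has NULL course.

SQL:
SELECT a.student, b.title AS course
FROM enrollments a
LEFT JOIN courses b ON a.course_id = b.id

Result:
student | course        
--------+---------------
Karen   | Linear Algebra
Eli     | Programming   
Carol   | Programming   
Sam     | Programming   
Alice   | Economics     
Tina    | NULL          
Nate    | Economics     
Dana    | Economics     


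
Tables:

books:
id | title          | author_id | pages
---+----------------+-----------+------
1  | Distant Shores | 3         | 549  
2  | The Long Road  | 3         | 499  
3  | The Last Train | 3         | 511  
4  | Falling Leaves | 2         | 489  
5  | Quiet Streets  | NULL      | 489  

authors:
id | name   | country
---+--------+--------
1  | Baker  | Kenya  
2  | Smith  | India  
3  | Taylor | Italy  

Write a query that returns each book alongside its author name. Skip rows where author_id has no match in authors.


INNER JOIN keeps only books rows whose author_id matches an id in authors. Walk through each book:
  - book 1 (Distant Shores): author_id=3 -> matches Taylor
  - book 2 (The Long Road): author_id=3 -> matches Taylor
  - book 3 (The Last Train): author_id=3 -> matches Taylor
  - book 4 (Falling Leaves): author_id=2 -> matches Smith
  - book 5 (Quiet Streets): author_id=NULL, no match -> dropped
So 1 of 5 rows is dropped.

SQL:
SELECT a.title, b.name AS author
FROM books a
INNER JOIN authors b ON a.author_id = b.id

Result:
title          | author
---------------+-------
Distant Shores | Taylor
The Long Road  | Taylor
The Last Train | Taylor
Falling Leaves | Smith 


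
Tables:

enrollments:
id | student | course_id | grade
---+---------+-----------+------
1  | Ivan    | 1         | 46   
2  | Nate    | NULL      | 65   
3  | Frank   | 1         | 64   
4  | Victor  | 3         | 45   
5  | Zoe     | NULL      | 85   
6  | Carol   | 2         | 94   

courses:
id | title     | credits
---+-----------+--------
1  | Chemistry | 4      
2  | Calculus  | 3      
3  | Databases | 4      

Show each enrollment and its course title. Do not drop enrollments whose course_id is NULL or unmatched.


LEFT JOIN keeps every row from enrollments (the left table); where course_id has no match in courses, the course columns become NULL. Walk through each enrollment:
  - enrollment 1 (Ivan): course_id=1 -> matches Chemistry
  - enrollment 2 (Nate): course_id=NULL, no match -> kept with NULL
  - enrollment 3 (Frank): course_id=1 -> matches Chemistry
  - enrollment 4 (Victor): course_id=3 -> matches Databases
  - enrollment 5 (Zoe): course_id=NULL, no match -> kept with NULL
  - enrollment 6 (Carol): course_id=2 -> matches Calculus
All 6 rows appear; 2 have NULL course.

SQL:
SELECT a.student, b.title AS course
FROM enrollments a
LEFT JOIN courses b ON a.course_id = b.id

Result:
student | course   
--------+----------
Ivan    | Chemistry
Nate    | NULL     
Frank   | Chemistry
Victor  | Databases
Zoe     | NULL     
Carol   | Calculus 


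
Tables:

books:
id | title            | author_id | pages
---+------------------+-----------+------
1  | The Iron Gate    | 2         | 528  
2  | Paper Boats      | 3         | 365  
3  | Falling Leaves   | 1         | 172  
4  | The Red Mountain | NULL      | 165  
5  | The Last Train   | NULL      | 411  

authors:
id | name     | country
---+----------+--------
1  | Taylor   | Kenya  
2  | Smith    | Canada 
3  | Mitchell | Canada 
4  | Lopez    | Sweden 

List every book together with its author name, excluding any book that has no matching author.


INNER JOIN keeps only books rows whose author_id matches an id in authors. Walk through each book:
  - book 1 (The Iron Gate): author_id=2 -> matches Smith
  - book 2 (Paper Boats): author_id=3 -> matches Mitchell
  - book 3 (Falling Leaves): author_id=1 -> matches Taylor
  - book 4 (The Red Mountain): author_id=NULL, no match -> dropped
  - book 5 (The Last Train): author_id=NULL, no match -> dropped
So 2 of 5 rows are dropped.

SQL:
SELECT a.title, b.name AS author
FROM books a
INNER JOIN authors b ON a.author_id = b.id

Result:
title          | author  
---------------+---------
The Iron Gate  | Smith   
Paper Boats    | Mitchell
Falling Leaves | Taylor  


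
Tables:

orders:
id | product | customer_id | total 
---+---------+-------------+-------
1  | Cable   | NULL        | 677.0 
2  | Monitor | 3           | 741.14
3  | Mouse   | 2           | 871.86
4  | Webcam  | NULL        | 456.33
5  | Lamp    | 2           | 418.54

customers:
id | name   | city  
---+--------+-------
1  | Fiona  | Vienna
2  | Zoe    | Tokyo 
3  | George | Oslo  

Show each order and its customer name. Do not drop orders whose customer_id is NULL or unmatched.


LEFT JOIN keeps every row from orders (the left table); where customer_id has no match in customers, the customer columns become NULL. Walk through each order:
  - order 1 (Cable): customer_id=NULL, no match -> kept with NULL
  - order 2 (Monitor): customer_id=3 -> matches George
  - order 3 (Mouse): customer_id=2 -> matches Zoe
  - order 4 (Webcam): customer_id=NULL, no match -> kept with NULL
  - order 5 (Lamp): customer_id=2 -> matches Zoe
All 5 rows appear; 2 have NULL customer.

SQL:
SELECT a.product, b.name AS customer
FROM orders a
LEFT JOIN customers b ON a.customer_id = b.id

Result:
product | customer
--------+---------
Cable   | NULL    
Monitor | George  
Mouse   | Zoe     
Webcam  | NULL    
Lamp    | Zoe     


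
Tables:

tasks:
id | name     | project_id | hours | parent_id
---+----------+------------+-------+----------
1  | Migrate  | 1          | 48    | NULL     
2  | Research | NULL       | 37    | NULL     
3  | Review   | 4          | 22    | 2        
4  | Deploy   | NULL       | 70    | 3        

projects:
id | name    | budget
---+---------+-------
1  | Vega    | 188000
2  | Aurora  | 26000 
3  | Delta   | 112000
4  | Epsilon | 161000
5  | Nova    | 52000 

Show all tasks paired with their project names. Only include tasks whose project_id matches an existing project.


INNER JOIN keeps only tasks rows whose project_id matches an id in projects. Walk through each task:
  - task 1 (Migrate): project_id=1 -> matches Vega
  - task 2 (Research): project_id=NULL, no match -> dropped
  - task 3 (Review): project_id=4 -> matches Epsilon
  - task 4 (Deploy): project_id=NULL, no match -> dropped
So 2 of 4 rows are dropped.

SQL:
SELECT a.name, b.name AS project
FROM tasks a
INNER JOIN projects b ON a.project_id = b.id

Result:
name    | project
--------+--------
Migrate | Vega   
Review  | Epsilon


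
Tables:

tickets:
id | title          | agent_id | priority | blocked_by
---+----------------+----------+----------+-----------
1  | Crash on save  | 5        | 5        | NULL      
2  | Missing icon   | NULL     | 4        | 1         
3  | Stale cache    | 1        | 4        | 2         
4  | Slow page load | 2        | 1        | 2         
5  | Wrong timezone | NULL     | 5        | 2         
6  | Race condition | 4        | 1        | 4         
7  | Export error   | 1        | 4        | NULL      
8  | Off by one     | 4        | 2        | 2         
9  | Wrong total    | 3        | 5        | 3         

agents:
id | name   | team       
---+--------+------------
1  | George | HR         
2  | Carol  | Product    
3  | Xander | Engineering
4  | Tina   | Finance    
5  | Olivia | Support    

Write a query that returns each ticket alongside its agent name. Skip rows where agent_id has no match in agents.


INNER JOIN keeps only tickets rows whose agent_id matches an id in agents. Walk through each ticket:
  - ticket 1 (Crash on save): agent_id=5 -> matches Olivia
  - ticket 2 (Missing icon): agent_id=NULL, no match -> dropped
  - ticket 3 (Stale cache): agent_id=1 -> matches George
  - ticket 4 (Slow page load): agent_id=2 -> matches Carol
  - ticket 5 (Wrong timezone): agent_id=NULL, no match -> dropped
  - ticket 6 (Race condition): agent_id=4 -> matches Tina
  - ticket 7 (Export error): agent_id=1 -> matches George
  - ticket 8 (Off by one): agent_id=4 -> matches Tina
  - ticket 9 (Wrong total): agent_id=3 -> matches Xander
So 2 of 9 rows are dropped.

SQL:
SELECT a.title, b.name AS agent
FROM tickets a
INNER JOIN agents b ON a.agent_id = b.id

Result:
title          | agent 
---------------+-------
Crash on save  | Olivia
Stale cache    | George
Slow page load | Carol 
Race condition | Tina  
Export error   | George
Off by one     | Tina  
Wrong total    | Xander


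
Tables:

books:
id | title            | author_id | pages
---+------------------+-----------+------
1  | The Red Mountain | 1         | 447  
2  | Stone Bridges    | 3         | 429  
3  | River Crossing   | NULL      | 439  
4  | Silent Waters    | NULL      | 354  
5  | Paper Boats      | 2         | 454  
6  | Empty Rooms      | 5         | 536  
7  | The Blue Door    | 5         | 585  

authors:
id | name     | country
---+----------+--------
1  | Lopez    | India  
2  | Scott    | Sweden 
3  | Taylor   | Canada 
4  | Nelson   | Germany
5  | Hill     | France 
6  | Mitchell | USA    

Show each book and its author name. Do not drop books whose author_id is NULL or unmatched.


LEFT JOIN keeps every row from books (the left table); where author_id has no match in authors, the author columns become NULL. Walk through each book:
  - book 1 (The Red Mountain): author_id=1 -> matches Lopez
  - book 2 (Stone Bridges): author_id=3 -> matches Taylor
  - book 3 (River Crossing): author_id=NULL, no match -> kept with NULL
  - book 4 (Silent Waters): author_id=NULL, no match -> kept with NULL
  - book 5 (Paper Boats): author_id=2 -> matches Scott
  - book 6 (Empty Rooms): author_id=5 -> matches Hill
  - book 7 (The Blue Door): author_id=5 -> matches Hill
All 7 rows appear; 2 have NULL author.

SQL:
SELECT a.title, b.name AS author
FROM books a
LEFT JOIN authors b ON a.author_id = b.id

Result:
title            | author
-----------------+-------
The Red Mountain | Lopez 
Stone Bridges    | Taylor
River Crossing   | NULL  
Silent Waters    | NULL  
Paper Boats      | Scott 
Empty Rooms      | Hill  
The Blue Door    | Hill  


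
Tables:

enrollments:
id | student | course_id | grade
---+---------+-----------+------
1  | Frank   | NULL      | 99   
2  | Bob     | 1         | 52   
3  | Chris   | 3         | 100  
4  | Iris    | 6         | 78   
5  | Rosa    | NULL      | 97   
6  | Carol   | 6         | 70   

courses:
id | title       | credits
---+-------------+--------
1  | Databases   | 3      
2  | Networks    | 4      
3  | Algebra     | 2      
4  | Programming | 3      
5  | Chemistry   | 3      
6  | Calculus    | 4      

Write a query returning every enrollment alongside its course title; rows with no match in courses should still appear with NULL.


LEFT JOIN keeps every row from enrollments (the left table); where course_id has no match in courses, the course columns become NULL. Walk through each enrollment:
  - enrollment 1 (Frank): course_id=NULL, no match -> kept with NULL
  - enrollment 2 (Bob): course_id=1 -> matches Databases
  - enrollment 3 (Chris): course_id=3 -> matches Algebra
  - enrollment 4 (Iris): course_id=6 -> matches Calculus
  - enrollment 5 (Rosa): course_id=NULL, no match -> kept with NULL
  - enrollment 6 (Carol): course_id=6 -> matches Calculus
All 6 rows appear; 2 have NULL course.

SQL:
SELECT a.student, b.title AS course
FROM enrollments a
LEFT JOIN courses b ON a.course_id = b.id

Result:
student | course   
--------+----------
Frank   | NULL     
Bob     | Databases
Chris   | Algebra  
Iris    | Calculus 
Rosa    | NULL     
Carol   | Calculus 


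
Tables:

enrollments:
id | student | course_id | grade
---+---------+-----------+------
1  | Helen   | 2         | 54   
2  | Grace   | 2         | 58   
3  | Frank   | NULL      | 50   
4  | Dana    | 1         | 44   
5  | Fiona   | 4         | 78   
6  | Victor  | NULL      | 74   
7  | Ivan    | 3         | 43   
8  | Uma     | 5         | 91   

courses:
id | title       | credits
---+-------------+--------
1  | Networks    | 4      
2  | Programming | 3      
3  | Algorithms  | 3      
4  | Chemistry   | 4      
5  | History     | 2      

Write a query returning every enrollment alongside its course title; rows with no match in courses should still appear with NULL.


LEFT JOIN keeps every row from enrollments (the left table); where course_id has no match in courses, the course columns become NULL. Walk through each enrollment:
  - enrollment 1 (Helen): course_id=2 -> matches Programming
  - enrollment 2 (Grace): course_id=2 -> matches Programming
  - enrollment 3 (Frank): course_id=NULL, no match -> kept with NULL
  - enrollment 4 (Dana): course_id=1 -> matches Networks
  - enrollment 5 (Fiona): course_id=4 -> matches Chemistry
  - enrollment 6 (Victor): course_id=NULL, no match -> kept with NULL
  - enrollment 7 (Ivan): course_id=3 -> matches Algorithms
  - enrollment 8 (Uma): course_id=5 -> matches History
All 8 rows appear; 2 have NULL course.

SQL:
SELECT a.student, b.title AS course
FROM enrollments a
LEFT JOIN courses b ON a.course_id = b.id

Result:
student | course     
--------+------------
Helen   | Programming
Grace   | Programming
Frank   | NULL       
Dana    | Networks   
Fiona   | Chemistry  
Victor  | NULL       
Ivan    | Algorithms 
Uma     | History    


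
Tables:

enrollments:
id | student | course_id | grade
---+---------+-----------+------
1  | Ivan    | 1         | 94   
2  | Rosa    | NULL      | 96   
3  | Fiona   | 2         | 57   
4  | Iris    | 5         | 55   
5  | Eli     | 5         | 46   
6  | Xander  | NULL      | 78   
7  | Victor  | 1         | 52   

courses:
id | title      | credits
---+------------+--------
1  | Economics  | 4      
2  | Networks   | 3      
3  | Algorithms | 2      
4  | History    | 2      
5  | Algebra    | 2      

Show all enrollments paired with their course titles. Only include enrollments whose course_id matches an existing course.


INNER JOIN keeps only enrollments rows whose course_id matches an id in courses. Walk through each enrollment:
  - enrollment 1 (Ivan): course_id=1 -> matches Economics
  - enrollment 2 (Rosa): course_id=NULL, no match -> dropped
  - enrollment 3 (Fiona): course_id=2 -> matches Networks
  - enrollment 4 (Iris): course_id=5 -> matches Algebra
  - enrollment 5 (Eli): course_id=5 -> matches Algebra
  - enrollment 6 (Xander): course_id=NULL, no match -> dropped
  - enrollment 7 (Victor): course_id=1 -> matches Economics
So 2 of 7 rows are dropped.

SQL:
SELECT a.student, b.title AS course
FROM enrollments a
INNER JOIN courses b ON a.course_id = b.id

Result:
student | course   
--------+----------
Ivan    | Economics
Fiona   | Networks 
Iris    | Algebra  
Eli     | Algebra  
Victor  | Economics
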